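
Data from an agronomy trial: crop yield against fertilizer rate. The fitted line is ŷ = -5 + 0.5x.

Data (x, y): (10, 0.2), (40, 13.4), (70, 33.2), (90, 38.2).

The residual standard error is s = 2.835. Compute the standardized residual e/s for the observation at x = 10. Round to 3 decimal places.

0.071

ŷ = -5 + 0.5·10 = 0
e = 0.2 − 0 = 0.2
e/s = 0.2 / 2.835 = 0.071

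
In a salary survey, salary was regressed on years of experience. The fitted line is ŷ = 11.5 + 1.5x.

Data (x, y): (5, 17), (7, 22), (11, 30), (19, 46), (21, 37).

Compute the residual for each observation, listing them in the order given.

-2, 0, 2, 6, -6

x=5: ŷ = 11.5 + 1.5·5 = 19; e = 17 − 19 = -2
x=7: ŷ = 11.5 + 1.5·7 = 22; e = 22 − 22 = 0
x=11: ŷ = 11.5 + 1.5·11 = 28; e = 30 − 28 = 2
x=19: ŷ = 11.5 + 1.5·19 = 40; e = 46 − 40 = 6
x=21: ŷ = 11.5 + 1.5·21 = 43; e = 37 − 43 = -6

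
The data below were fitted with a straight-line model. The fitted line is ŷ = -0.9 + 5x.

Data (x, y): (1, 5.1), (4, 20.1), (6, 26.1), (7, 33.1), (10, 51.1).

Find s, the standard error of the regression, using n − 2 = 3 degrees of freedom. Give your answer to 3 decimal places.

x=1: ŷ = -0.9 + 5·1 = 4.1; r = 5.1 − 4.1 = 1
x=4: ŷ = -0.9 + 5·4 = 19.1; r = 20.1 − 19.1 = 1
x=6: ŷ = -0.9 + 5·6 = 29.1; r = 26.1 − 29.1 = -3
x=7: ŷ = -0.9 + 5·7 = 34.1; r = 33.1 − 34.1 = -1
x=10: ŷ = -0.9 + 5·10 = 49.1; r = 51.1 − 49.1 = 2
SSE = 1 + 1 + 9 + 1 + 4 = 16
s = √(16/3) = √5.33333 ≈ 2.309

s = 2.309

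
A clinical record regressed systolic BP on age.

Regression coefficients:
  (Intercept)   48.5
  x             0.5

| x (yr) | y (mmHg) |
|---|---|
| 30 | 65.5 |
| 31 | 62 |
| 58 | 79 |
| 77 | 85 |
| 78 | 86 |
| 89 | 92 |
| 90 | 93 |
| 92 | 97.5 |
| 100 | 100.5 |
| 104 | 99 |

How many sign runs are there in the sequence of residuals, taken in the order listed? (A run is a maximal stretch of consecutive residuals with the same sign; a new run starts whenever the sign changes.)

6 runs

x=30: ŷ = 48.5 + 0.5·30 = 63.5; r = 65.5 − 63.5 = 2
x=31: ŷ = 48.5 + 0.5·31 = 64; r = 62 − 64 = -2
x=58: ŷ = 48.5 + 0.5·58 = 77.5; r = 79 − 77.5 = 1.5
x=77: ŷ = 48.5 + 0.5·77 = 87; r = 85 − 87 = -2
x=78: ŷ = 48.5 + 0.5·78 = 87.5; r = 86 − 87.5 = -1.5
x=89: ŷ = 48.5 + 0.5·89 = 93; r = 92 − 93 = -1
x=90: ŷ = 48.5 + 0.5·90 = 93.5; r = 93 − 93.5 = -0.5
x=92: ŷ = 48.5 + 0.5·92 = 94.5; r = 97.5 − 94.5 = 3
x=100: ŷ = 48.5 + 0.5·100 = 98.5; r = 100.5 − 98.5 = 2
x=104: ŷ = 48.5 + 0.5·104 = 100.5; r = 99 − 100.5 = -1.5
Signs: + − + − − − − + + −
Runs: +×1, −×1, +×1, −×4, +×2, −×1 → 6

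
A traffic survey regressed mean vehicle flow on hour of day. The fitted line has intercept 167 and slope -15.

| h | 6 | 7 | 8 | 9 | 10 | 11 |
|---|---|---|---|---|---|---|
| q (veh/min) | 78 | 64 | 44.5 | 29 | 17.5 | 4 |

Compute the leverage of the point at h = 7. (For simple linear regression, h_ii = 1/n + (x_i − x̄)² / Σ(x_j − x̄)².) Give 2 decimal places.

h̄ = (6 + 7 + 8 + 9 + 10 + 11)/6 = 8.5
Σ(h − h̄)² = 6.25 + 2.25 + 0.25 + 0.25 + 2.25 + 6.25 = 17.5
h = 1/6 + (-1.5)²/17.5 = 0.166667 + 0.128571 = 0.30

h = 0.30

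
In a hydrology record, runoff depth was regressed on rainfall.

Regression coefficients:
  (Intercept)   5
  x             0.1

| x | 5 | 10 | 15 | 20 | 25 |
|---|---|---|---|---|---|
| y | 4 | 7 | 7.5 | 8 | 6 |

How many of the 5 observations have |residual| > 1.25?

2

x=5: ŷ = 5 + 0.1·5 = 5.5; r = 4 − 5.5 = -1.5
x=10: ŷ = 5 + 0.1·10 = 6; r = 7 − 6 = 1
x=15: ŷ = 5 + 0.1·15 = 6.5; r = 7.5 − 6.5 = 1
x=20: ŷ = 5 + 0.1·20 = 7; r = 8 − 7 = 1
x=25: ŷ = 5 + 0.1·25 = 7.5; r = 6 − 7.5 = -1.5
|r| > 1.25: x=5 (|r|=1.5), x=25 (|r|=1.5) → 2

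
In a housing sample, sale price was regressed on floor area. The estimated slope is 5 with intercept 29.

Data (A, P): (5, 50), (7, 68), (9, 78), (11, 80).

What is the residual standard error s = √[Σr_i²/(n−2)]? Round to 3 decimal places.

s = 5.657

A=5: ŷ = 29 + 5·5 = 54; r = 50 − 54 = -4
A=7: ŷ = 29 + 5·7 = 64; r = 68 − 64 = 4
A=9: ŷ = 29 + 5·9 = 74; r = 78 − 74 = 4
A=11: ŷ = 29 + 5·11 = 84; r = 80 − 84 = -4
SSE = 16 + 16 + 16 + 16 = 64
s = √(64/2) = √32 ≈ 5.657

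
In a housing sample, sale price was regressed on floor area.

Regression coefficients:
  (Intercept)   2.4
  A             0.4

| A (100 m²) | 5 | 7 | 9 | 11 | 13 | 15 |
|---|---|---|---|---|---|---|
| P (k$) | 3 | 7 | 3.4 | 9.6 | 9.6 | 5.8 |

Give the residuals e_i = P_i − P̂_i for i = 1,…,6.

-1.4, 1.8, -2.6, 2.8, 2, -2.6

A=5: P̂ = 2.4 + 0.4·5 = 4.4; e = 3 − 4.4 = -1.4
A=7: P̂ = 2.4 + 0.4·7 = 5.2; e = 7 − 5.2 = 1.8
A=9: P̂ = 2.4 + 0.4·9 = 6; e = 3.4 − 6 = -2.6
A=11: P̂ = 2.4 + 0.4·11 = 6.8; e = 9.6 − 6.8 = 2.8
A=13: P̂ = 2.4 + 0.4·13 = 7.6; e = 9.6 − 7.6 = 2
A=15: P̂ = 2.4 + 0.4·15 = 8.4; e = 5.8 − 8.4 = -2.6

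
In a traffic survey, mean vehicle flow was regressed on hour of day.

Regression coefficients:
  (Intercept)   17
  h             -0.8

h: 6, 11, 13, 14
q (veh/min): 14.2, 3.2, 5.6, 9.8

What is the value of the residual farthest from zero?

r = -5

h=6: ŷ = 17 − 0.8·6 = 12.2; r = 14.2 − 12.2 = 2
h=11: ŷ = 17 − 0.8·11 = 8.2; r = 3.2 − 8.2 = -5
h=13: ŷ = 17 − 0.8·13 = 6.6; r = 5.6 − 6.6 = -1
h=14: ŷ = 17 − 0.8·14 = 5.8; r = 9.8 − 5.8 = 4
Largest |r| is 5 at h = 11, residual -5.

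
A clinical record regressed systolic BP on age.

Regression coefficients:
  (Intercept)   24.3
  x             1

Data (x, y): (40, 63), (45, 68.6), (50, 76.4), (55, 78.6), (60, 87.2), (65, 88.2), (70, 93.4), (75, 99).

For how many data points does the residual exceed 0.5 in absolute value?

x=40: ŷ = 24.3 + 40 = 64.3; e = 63 − 64.3 = -1.3
x=45: ŷ = 24.3 + 45 = 69.3; e = 68.6 − 69.3 = -0.7
x=50: ŷ = 24.3 + 50 = 74.3; e = 76.4 − 74.3 = 2.1
x=55: ŷ = 24.3 + 55 = 79.3; e = 78.6 − 79.3 = -0.7
x=60: ŷ = 24.3 + 60 = 84.3; e = 87.2 − 84.3 = 2.9
x=65: ŷ = 24.3 + 65 = 89.3; e = 88.2 − 89.3 = -1.1
x=70: ŷ = 24.3 + 70 = 94.3; e = 93.4 − 94.3 = -0.9
x=75: ŷ = 24.3 + 75 = 99.3; e = 99 − 99.3 = -0.3
|e| > 0.5: x=40 (|e|=1.3), x=45 (|e|=0.7), x=50 (|e|=2.1), x=55 (|e|=0.7), x=60 (|e|=2.9), x=65 (|e|=1.1), x=70 (|e|=0.9) → 7

7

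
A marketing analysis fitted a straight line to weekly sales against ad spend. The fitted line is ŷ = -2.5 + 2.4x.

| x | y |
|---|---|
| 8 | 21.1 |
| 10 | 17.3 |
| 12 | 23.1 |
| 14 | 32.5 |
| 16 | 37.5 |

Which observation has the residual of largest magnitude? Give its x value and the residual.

x=8: ŷ = -2.5 + 2.4·8 = 16.7; r = 21.1 − 16.7 = 4.4
x=10: ŷ = -2.5 + 2.4·10 = 21.5; r = 17.3 − 21.5 = -4.2
x=12: ŷ = -2.5 + 2.4·12 = 26.3; r = 23.1 − 26.3 = -3.2
x=14: ŷ = -2.5 + 2.4·14 = 31.1; r = 32.5 − 31.1 = 1.4
x=16: ŷ = -2.5 + 2.4·16 = 35.9; r = 37.5 − 35.9 = 1.6
Largest |r| is 4.4 at x = 8, residual 4.4.

x = 8, r = 4.4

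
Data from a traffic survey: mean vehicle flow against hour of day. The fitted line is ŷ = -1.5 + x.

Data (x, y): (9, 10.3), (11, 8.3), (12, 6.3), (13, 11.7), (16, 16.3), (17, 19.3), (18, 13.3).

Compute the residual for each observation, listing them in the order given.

2.8, -1.2, -4.2, 0.2, 1.8, 3.8, -3.2

x=9: ŷ = -1.5 + 9 = 7.5; e = 10.3 − 7.5 = 2.8
x=11: ŷ = -1.5 + 11 = 9.5; e = 8.3 − 9.5 = -1.2
x=12: ŷ = -1.5 + 12 = 10.5; e = 6.3 − 10.5 = -4.2
x=13: ŷ = -1.5 + 13 = 11.5; e = 11.7 − 11.5 = 0.2
x=16: ŷ = -1.5 + 16 = 14.5; e = 16.3 − 14.5 = 1.8
x=17: ŷ = -1.5 + 17 = 15.5; e = 19.3 − 15.5 = 3.8
x=18: ŷ = -1.5 + 18 = 16.5; e = 13.3 − 16.5 = -3.2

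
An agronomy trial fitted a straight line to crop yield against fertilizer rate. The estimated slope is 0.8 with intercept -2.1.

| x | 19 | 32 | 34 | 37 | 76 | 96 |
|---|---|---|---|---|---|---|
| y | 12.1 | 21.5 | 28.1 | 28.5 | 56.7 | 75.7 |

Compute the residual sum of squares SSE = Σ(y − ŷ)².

SSE = 20

x=19: ŷ = -2.1 + 0.8·19 = 13.1; e = 12.1 − 13.1 = -1
x=32: ŷ = -2.1 + 0.8·32 = 23.5; e = 21.5 − 23.5 = -2
x=34: ŷ = -2.1 + 0.8·34 = 25.1; e = 28.1 − 25.1 = 3
x=37: ŷ = -2.1 + 0.8·37 = 27.5; e = 28.5 − 27.5 = 1
x=76: ŷ = -2.1 + 0.8·76 = 58.7; e = 56.7 − 58.7 = -2
x=96: ŷ = -2.1 + 0.8·96 = 74.7; e = 75.7 − 74.7 = 1
SSE = 1 + 4 + 9 + 1 + 4 + 1 = 20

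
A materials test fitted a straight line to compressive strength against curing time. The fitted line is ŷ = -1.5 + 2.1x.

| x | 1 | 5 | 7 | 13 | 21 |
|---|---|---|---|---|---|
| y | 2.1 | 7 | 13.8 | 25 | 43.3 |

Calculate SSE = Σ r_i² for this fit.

SSE = 7.74

x=1: ŷ = -1.5 + 2.1·1 = 0.6; r = 2.1 − 0.6 = 1.5
x=5: ŷ = -1.5 + 2.1·5 = 9; r = 7 − 9 = -2
x=7: ŷ = -1.5 + 2.1·7 = 13.2; r = 13.8 − 13.2 = 0.6
x=13: ŷ = -1.5 + 2.1·13 = 25.8; r = 25 − 25.8 = -0.8
x=21: ŷ = -1.5 + 2.1·21 = 42.6; r = 43.3 − 42.6 = 0.7
SSE = 2.25 + 4 + 0.36 + 0.64 + 0.49 = 7.74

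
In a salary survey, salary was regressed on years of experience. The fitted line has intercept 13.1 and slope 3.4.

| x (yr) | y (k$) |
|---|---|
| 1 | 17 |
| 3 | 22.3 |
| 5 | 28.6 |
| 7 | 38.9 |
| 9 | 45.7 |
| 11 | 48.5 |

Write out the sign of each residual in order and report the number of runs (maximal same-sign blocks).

4 runs

x=1: ŷ = 13.1 + 3.4·1 = 16.5; r = 17 − 16.5 = 0.5
x=3: ŷ = 13.1 + 3.4·3 = 23.3; r = 22.3 − 23.3 = -1
x=5: ŷ = 13.1 + 3.4·5 = 30.1; r = 28.6 − 30.1 = -1.5
x=7: ŷ = 13.1 + 3.4·7 = 36.9; r = 38.9 − 36.9 = 2
x=9: ŷ = 13.1 + 3.4·9 = 43.7; r = 45.7 − 43.7 = 2
x=11: ŷ = 13.1 + 3.4·11 = 50.5; r = 48.5 − 50.5 = -2
Signs: + − − + + −
Runs: +×1, −×2, +×2, −×1 → 4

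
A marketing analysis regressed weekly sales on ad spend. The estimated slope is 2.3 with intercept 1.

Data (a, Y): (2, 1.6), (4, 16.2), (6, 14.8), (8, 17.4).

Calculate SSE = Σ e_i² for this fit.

a=2: Ŷ = 1 + 2.3·2 = 5.6; e = 1.6 − 5.6 = -4
a=4: Ŷ = 1 + 2.3·4 = 10.2; e = 16.2 − 10.2 = 6
a=6: Ŷ = 1 + 2.3·6 = 14.8; e = 14.8 − 14.8 = 0
a=8: Ŷ = 1 + 2.3·8 = 19.4; e = 17.4 − 19.4 = -2
SSE = 16 + 36 + 0 + 4 = 56

SSE = 56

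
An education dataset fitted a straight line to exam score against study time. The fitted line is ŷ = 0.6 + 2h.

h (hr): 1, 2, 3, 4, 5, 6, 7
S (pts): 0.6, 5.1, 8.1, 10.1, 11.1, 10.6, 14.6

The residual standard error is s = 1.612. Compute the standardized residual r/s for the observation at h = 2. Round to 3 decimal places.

0.310

ŷ = 0.6 + 2·2 = 4.6
r = 5.1 − 4.6 = 0.5
r/s = 0.5 / 1.612 = 0.310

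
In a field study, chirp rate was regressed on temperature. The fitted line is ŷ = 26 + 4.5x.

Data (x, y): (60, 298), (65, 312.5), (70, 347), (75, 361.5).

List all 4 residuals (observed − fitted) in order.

2, -6, 6, -2

x=60: ŷ = 26 + 4.5·60 = 296; r = 298 − 296 = 2
x=65: ŷ = 26 + 4.5·65 = 318.5; r = 312.5 − 318.5 = -6
x=70: ŷ = 26 + 4.5·70 = 341; r = 347 − 341 = 6
x=75: ŷ = 26 + 4.5·75 = 363.5; r = 361.5 − 363.5 = -2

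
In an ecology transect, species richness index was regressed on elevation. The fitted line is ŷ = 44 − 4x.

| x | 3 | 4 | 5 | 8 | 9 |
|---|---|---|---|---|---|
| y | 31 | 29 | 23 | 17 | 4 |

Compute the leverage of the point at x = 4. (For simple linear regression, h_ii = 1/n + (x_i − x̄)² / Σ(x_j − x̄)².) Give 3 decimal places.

h = 0.321

x̄ = (3 + 4 + 5 + 8 + 9)/5 = 5.8
Σ(x − x̄)² = 7.84 + 3.24 + 0.64 + 4.84 + 10.24 = 26.8
h = 1/5 + (-1.8)²/26.8 = 0.2 + 0.120896 = 0.321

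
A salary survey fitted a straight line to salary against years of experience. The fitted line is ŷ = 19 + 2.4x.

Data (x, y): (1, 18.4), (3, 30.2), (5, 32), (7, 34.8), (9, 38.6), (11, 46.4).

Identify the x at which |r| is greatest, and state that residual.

x = 3, r = 4

x=1: ŷ = 19 + 2.4·1 = 21.4; r = 18.4 − 21.4 = -3
x=3: ŷ = 19 + 2.4·3 = 26.2; r = 30.2 − 26.2 = 4
x=5: ŷ = 19 + 2.4·5 = 31; r = 32 − 31 = 1
x=7: ŷ = 19 + 2.4·7 = 35.8; r = 34.8 − 35.8 = -1
x=9: ŷ = 19 + 2.4·9 = 40.6; r = 38.6 − 40.6 = -2
x=11: ŷ = 19 + 2.4·11 = 45.4; r = 46.4 − 45.4 = 1
Largest |r| is 4 at x = 3, residual 4.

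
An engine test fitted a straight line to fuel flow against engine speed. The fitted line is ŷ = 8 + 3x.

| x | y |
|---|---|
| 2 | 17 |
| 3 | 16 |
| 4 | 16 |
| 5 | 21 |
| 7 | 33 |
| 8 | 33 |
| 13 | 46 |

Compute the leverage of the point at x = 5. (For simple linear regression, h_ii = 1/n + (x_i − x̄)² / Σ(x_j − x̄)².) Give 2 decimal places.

h = 0.15

x̄ = (2 + 3 + 4 + 5 + 7 + 8 + 13)/7 = 6
Σ(x − x̄)² = 16 + 9 + 4 + 1 + 1 + 4 + 49 = 84
h = 1/7 + (-1)²/84 = 0.142857 + 0.0119048 = 0.15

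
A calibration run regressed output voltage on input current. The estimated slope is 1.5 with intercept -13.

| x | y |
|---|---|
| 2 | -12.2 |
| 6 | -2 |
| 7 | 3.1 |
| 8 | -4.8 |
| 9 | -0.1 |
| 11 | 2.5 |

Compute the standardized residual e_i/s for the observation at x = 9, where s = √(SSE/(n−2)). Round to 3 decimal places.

-0.160

x=2: ŷ = -13 + 1.5·2 = -10; e = -12.2 − (-10) = -2.2
x=6: ŷ = -13 + 1.5·6 = -4; e = -2 − (-4) = 2
x=7: ŷ = -13 + 1.5·7 = -2.5; e = 3.1 − (-2.5) = 5.6
x=8: ŷ = -13 + 1.5·8 = -1; e = -4.8 − (-1) = -3.8
x=9: ŷ = -13 + 1.5·9 = 0.5; e = -0.1 − 0.5 = -0.6
x=11: ŷ = -13 + 1.5·11 = 3.5; e = 2.5 − 3.5 = -1
SSE = 4.84 + 4 + 31.36 + 14.44 + 0.36 + 1 = 56
s = √(56/4) = 3.74166
e/s = -0.6 / 3.74166 = -0.160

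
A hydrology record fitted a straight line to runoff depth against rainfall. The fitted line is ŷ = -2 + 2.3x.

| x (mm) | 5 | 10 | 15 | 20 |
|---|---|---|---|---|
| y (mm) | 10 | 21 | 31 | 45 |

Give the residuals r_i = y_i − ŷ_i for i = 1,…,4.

x=5: ŷ = -2 + 2.3·5 = 9.5; r = 10 − 9.5 = 0.5
x=10: ŷ = -2 + 2.3·10 = 21; r = 21 − 21 = 0
x=15: ŷ = -2 + 2.3·15 = 32.5; r = 31 − 32.5 = -1.5
x=20: ŷ = -2 + 2.3·20 = 44; r = 45 − 44 = 1

0.5, 0, -1.5, 1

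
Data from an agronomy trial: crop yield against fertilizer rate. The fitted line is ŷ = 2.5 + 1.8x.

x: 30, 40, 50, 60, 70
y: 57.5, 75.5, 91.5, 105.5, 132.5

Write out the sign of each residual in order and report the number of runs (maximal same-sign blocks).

3 runs

x=30: ŷ = 2.5 + 1.8·30 = 56.5; e = 57.5 − 56.5 = 1
x=40: ŷ = 2.5 + 1.8·40 = 74.5; e = 75.5 − 74.5 = 1
x=50: ŷ = 2.5 + 1.8·50 = 92.5; e = 91.5 − 92.5 = -1
x=60: ŷ = 2.5 + 1.8·60 = 110.5; e = 105.5 − 110.5 = -5
x=70: ŷ = 2.5 + 1.8·70 = 128.5; e = 132.5 − 128.5 = 4
Signs: + + − − +
Runs: +×2, −×2, +×1 → 3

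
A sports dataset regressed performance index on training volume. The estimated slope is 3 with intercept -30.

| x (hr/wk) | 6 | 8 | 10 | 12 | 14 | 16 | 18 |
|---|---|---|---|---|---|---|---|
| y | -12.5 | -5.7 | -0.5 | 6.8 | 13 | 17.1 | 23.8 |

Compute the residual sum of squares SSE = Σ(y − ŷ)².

x=6: ŷ = -30 + 3·6 = -12; e = -12.5 − (-12) = -0.5
x=8: ŷ = -30 + 3·8 = -6; e = -5.7 − (-6) = 0.3
x=10: ŷ = -30 + 3·10 = 0; e = -0.5 − 0 = -0.5
x=12: ŷ = -30 + 3·12 = 6; e = 6.8 − 6 = 0.8
x=14: ŷ = -30 + 3·14 = 12; e = 13 − 12 = 1
x=16: ŷ = -30 + 3·16 = 18; e = 17.1 − 18 = -0.9
x=18: ŷ = -30 + 3·18 = 24; e = 23.8 − 24 = -0.2
SSE = 0.25 + 0.09 + 0.25 + 0.64 + 1 + 0.81 + 0.04 = 3.08

SSE = 3.08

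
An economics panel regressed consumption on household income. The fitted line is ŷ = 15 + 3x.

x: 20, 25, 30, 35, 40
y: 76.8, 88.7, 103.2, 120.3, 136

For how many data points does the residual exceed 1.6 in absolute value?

2

x=20: ŷ = 15 + 3·20 = 75; e = 76.8 − 75 = 1.8
x=25: ŷ = 15 + 3·25 = 90; e = 88.7 − 90 = -1.3
x=30: ŷ = 15 + 3·30 = 105; e = 103.2 − 105 = -1.8
x=35: ŷ = 15 + 3·35 = 120; e = 120.3 − 120 = 0.3
x=40: ŷ = 15 + 3·40 = 135; e = 136 − 135 = 1
|e| > 1.6: x=20 (|e|=1.8), x=30 (|e|=1.8) → 2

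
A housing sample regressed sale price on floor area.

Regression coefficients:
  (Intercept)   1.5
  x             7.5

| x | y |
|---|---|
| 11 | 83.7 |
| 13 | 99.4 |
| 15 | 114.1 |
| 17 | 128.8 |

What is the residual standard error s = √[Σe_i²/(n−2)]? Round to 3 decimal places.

s = 0.387

x=11: ŷ = 1.5 + 7.5·11 = 84; e = 83.7 − 84 = -0.3
x=13: ŷ = 1.5 + 7.5·13 = 99; e = 99.4 − 99 = 0.4
x=15: ŷ = 1.5 + 7.5·15 = 114; e = 114.1 − 114 = 0.1
x=17: ŷ = 1.5 + 7.5·17 = 129; e = 128.8 − 129 = -0.2
SSE = 0.09 + 0.16 + 0.01 + 0.04 = 0.3
s = √(0.3/2) = √0.15 ≈ 0.387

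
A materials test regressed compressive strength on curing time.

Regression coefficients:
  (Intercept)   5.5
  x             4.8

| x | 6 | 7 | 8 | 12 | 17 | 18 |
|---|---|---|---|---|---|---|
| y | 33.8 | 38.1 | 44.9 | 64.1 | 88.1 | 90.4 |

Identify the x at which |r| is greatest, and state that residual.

x=6: ŷ = 5.5 + 4.8·6 = 34.3; r = 33.8 − 34.3 = -0.5
x=7: ŷ = 5.5 + 4.8·7 = 39.1; r = 38.1 − 39.1 = -1
x=8: ŷ = 5.5 + 4.8·8 = 43.9; r = 44.9 − 43.9 = 1
x=12: ŷ = 5.5 + 4.8·12 = 63.1; r = 64.1 − 63.1 = 1
x=17: ŷ = 5.5 + 4.8·17 = 87.1; r = 88.1 − 87.1 = 1
x=18: ŷ = 5.5 + 4.8·18 = 91.9; r = 90.4 − 91.9 = -1.5
Largest |r| is 1.5 at x = 18, residual -1.5.

x = 18, r = -1.5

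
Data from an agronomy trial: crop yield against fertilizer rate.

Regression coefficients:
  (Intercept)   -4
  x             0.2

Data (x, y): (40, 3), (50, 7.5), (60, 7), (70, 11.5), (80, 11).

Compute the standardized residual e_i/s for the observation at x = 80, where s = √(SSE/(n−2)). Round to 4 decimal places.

-0.6325

x=40: ŷ = -4 + 0.2·40 = 4; e = 3 − 4 = -1
x=50: ŷ = -4 + 0.2·50 = 6; e = 7.5 − 6 = 1.5
x=60: ŷ = -4 + 0.2·60 = 8; e = 7 − 8 = -1
x=70: ŷ = -4 + 0.2·70 = 10; e = 11.5 − 10 = 1.5
x=80: ŷ = -4 + 0.2·80 = 12; e = 11 − 12 = -1
SSE = 1 + 2.25 + 1 + 2.25 + 1 = 7.5
s = √(7.5/3) = 1.58114
e/s = -1 / 1.58114 = -0.6325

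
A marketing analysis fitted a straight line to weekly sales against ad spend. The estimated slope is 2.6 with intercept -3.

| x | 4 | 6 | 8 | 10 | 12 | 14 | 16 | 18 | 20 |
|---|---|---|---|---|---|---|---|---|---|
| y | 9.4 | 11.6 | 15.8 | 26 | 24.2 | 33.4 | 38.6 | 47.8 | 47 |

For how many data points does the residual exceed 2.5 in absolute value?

x=4: ŷ = -3 + 2.6·4 = 7.4; r = 9.4 − 7.4 = 2
x=6: ŷ = -3 + 2.6·6 = 12.6; r = 11.6 − 12.6 = -1
x=8: ŷ = -3 + 2.6·8 = 17.8; r = 15.8 − 17.8 = -2
x=10: ŷ = -3 + 2.6·10 = 23; r = 26 − 23 = 3
x=12: ŷ = -3 + 2.6·12 = 28.2; r = 24.2 − 28.2 = -4
x=14: ŷ = -3 + 2.6·14 = 33.4; r = 33.4 − 33.4 = 0
x=16: ŷ = -3 + 2.6·16 = 38.6; r = 38.6 − 38.6 = 0
x=18: ŷ = -3 + 2.6·18 = 43.8; r = 47.8 − 43.8 = 4
x=20: ŷ = -3 + 2.6·20 = 49; r = 47 − 49 = -2
|r| > 2.5: x=10 (|r|=3), x=12 (|r|=4), x=18 (|r|=4) → 3

3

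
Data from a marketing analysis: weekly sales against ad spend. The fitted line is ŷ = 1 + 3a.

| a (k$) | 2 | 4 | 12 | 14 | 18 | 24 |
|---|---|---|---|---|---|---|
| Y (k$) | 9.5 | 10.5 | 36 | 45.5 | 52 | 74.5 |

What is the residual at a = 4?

ŷ = 1 + 3·4 = 13
r = 10.5 − 13 = -2.5

r = -2.5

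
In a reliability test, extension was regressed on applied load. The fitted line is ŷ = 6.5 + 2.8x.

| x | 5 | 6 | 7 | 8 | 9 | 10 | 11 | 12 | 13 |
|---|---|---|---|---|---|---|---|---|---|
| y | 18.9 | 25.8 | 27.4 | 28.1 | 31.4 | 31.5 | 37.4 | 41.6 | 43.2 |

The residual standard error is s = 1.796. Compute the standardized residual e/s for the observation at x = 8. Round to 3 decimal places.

-0.445

ŷ = 6.5 + 2.8·8 = 28.9
e = 28.1 − 28.9 = -0.8
e/s = -0.8 / 1.796 = -0.445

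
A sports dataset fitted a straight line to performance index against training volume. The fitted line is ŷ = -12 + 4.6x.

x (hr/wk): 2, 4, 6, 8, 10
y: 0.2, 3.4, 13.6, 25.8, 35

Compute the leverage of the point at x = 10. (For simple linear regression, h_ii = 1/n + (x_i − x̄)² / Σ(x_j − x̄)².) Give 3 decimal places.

x̄ = (2 + 4 + 6 + 8 + 10)/5 = 6
Σ(x − x̄)² = 16 + 4 + 0 + 4 + 16 = 40
h = 1/5 + (4)²/40 = 0.2 + 0.4 = 0.600

h = 0.600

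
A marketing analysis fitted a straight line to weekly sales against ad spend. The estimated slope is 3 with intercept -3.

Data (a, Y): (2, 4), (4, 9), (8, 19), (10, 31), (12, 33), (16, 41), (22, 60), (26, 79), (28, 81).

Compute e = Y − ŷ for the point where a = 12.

e = 0

ŷ = -3 + 3·12 = 33
e = 33 − 33 = 0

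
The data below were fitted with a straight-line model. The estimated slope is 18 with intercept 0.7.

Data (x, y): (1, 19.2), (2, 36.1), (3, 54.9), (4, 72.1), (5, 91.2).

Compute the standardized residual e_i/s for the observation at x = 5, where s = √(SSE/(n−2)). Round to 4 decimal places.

0.7715

x=1: ŷ = 0.7 + 18·1 = 18.7; e = 19.2 − 18.7 = 0.5
x=2: ŷ = 0.7 + 18·2 = 36.7; e = 36.1 − 36.7 = -0.6
x=3: ŷ = 0.7 + 18·3 = 54.7; e = 54.9 − 54.7 = 0.2
x=4: ŷ = 0.7 + 18·4 = 72.7; e = 72.1 − 72.7 = -0.6
x=5: ŷ = 0.7 + 18·5 = 90.7; e = 91.2 − 90.7 = 0.5
SSE = 0.25 + 0.36 + 0.04 + 0.36 + 0.25 = 1.26
s = √(1.26/3) = 0.648074
e/s = 0.5 / 0.648074 = 0.7715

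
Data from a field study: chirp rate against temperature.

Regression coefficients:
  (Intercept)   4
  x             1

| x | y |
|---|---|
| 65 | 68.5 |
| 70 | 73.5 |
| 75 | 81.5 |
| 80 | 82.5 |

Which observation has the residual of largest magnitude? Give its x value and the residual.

x = 75, r = 2.5

x=65: ŷ = 4 + 65 = 69; r = 68.5 − 69 = -0.5
x=70: ŷ = 4 + 70 = 74; r = 73.5 − 74 = -0.5
x=75: ŷ = 4 + 75 = 79; r = 81.5 − 79 = 2.5
x=80: ŷ = 4 + 80 = 84; r = 82.5 − 84 = -1.5
Largest |r| is 2.5 at x = 75, residual 2.5.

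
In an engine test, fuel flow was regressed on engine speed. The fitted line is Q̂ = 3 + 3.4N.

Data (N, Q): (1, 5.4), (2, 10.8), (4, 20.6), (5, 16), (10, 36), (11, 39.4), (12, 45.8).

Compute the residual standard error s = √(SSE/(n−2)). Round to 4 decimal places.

N=1: Q̂ = 3 + 3.4·1 = 6.4; r = 5.4 − 6.4 = -1
N=2: Q̂ = 3 + 3.4·2 = 9.8; r = 10.8 − 9.8 = 1
N=4: Q̂ = 3 + 3.4·4 = 16.6; r = 20.6 − 16.6 = 4
N=5: Q̂ = 3 + 3.4·5 = 20; r = 16 − 20 = -4
N=10: Q̂ = 3 + 3.4·10 = 37; r = 36 − 37 = -1
N=11: Q̂ = 3 + 3.4·11 = 40.4; r = 39.4 − 40.4 = -1
N=12: Q̂ = 3 + 3.4·12 = 43.8; r = 45.8 − 43.8 = 2
SSE = 1 + 1 + 16 + 16 + 1 + 1 + 4 = 40
s = √(40/5) = √8 ≈ 2.8284

s = 2.8284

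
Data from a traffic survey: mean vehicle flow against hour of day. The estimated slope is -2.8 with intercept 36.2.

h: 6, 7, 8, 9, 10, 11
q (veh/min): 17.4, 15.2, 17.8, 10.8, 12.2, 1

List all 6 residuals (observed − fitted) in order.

-2, -1.4, 4, -0.2, 4, -4.4

h=6: q̂ = 36.2 − 2.8·6 = 19.4; e = 17.4 − 19.4 = -2
h=7: q̂ = 36.2 − 2.8·7 = 16.6; e = 15.2 − 16.6 = -1.4
h=8: q̂ = 36.2 − 2.8·8 = 13.8; e = 17.8 − 13.8 = 4
h=9: q̂ = 36.2 − 2.8·9 = 11; e = 10.8 − 11 = -0.2
h=10: q̂ = 36.2 − 2.8·10 = 8.2; e = 12.2 − 8.2 = 4
h=11: q̂ = 36.2 − 2.8·11 = 5.4; e = 1 − 5.4 = -4.4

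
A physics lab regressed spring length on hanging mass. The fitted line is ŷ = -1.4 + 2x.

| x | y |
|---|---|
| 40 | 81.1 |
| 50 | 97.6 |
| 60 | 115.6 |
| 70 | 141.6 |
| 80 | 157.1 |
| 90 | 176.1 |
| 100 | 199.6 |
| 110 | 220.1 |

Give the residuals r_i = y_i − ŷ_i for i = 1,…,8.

x=40: ŷ = -1.4 + 2·40 = 78.6; r = 81.1 − 78.6 = 2.5
x=50: ŷ = -1.4 + 2·50 = 98.6; r = 97.6 − 98.6 = -1
x=60: ŷ = -1.4 + 2·60 = 118.6; r = 115.6 − 118.6 = -3
x=70: ŷ = -1.4 + 2·70 = 138.6; r = 141.6 − 138.6 = 3
x=80: ŷ = -1.4 + 2·80 = 158.6; r = 157.1 − 158.6 = -1.5
x=90: ŷ = -1.4 + 2·90 = 178.6; r = 176.1 − 178.6 = -2.5
x=100: ŷ = -1.4 + 2·100 = 198.6; r = 199.6 − 198.6 = 1
x=110: ŷ = -1.4 + 2·110 = 218.6; r = 220.1 − 218.6 = 1.5

2.5, -1, -3, 3, -1.5, -2.5, 1, 1.5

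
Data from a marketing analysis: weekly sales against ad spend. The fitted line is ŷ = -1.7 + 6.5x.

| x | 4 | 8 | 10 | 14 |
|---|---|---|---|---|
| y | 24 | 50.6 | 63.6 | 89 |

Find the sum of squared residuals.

x=4: ŷ = -1.7 + 6.5·4 = 24.3; e = 24 − 24.3 = -0.3
x=8: ŷ = -1.7 + 6.5·8 = 50.3; e = 50.6 − 50.3 = 0.3
x=10: ŷ = -1.7 + 6.5·10 = 63.3; e = 63.6 − 63.3 = 0.3
x=14: ŷ = -1.7 + 6.5·14 = 89.3; e = 89 − 89.3 = -0.3
SSE = 0.09 + 0.09 + 0.09 + 0.09 = 0.36

SSE = 0.36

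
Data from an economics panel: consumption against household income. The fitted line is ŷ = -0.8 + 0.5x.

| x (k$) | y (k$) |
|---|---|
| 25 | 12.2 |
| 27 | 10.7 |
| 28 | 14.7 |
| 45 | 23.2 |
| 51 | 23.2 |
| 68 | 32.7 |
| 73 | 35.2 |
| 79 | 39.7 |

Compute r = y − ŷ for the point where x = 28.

ŷ = -0.8 + 0.5·28 = 13.2
r = 14.7 − 13.2 = 1.5

r = 1.5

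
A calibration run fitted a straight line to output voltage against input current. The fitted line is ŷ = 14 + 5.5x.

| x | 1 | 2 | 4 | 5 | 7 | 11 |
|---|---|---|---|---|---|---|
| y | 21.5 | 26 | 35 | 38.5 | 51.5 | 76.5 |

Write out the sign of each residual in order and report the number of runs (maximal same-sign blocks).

x=1: ŷ = 14 + 5.5·1 = 19.5; r = 21.5 − 19.5 = 2
x=2: ŷ = 14 + 5.5·2 = 25; r = 26 − 25 = 1
x=4: ŷ = 14 + 5.5·4 = 36; r = 35 − 36 = -1
x=5: ŷ = 14 + 5.5·5 = 41.5; r = 38.5 − 41.5 = -3
x=7: ŷ = 14 + 5.5·7 = 52.5; r = 51.5 − 52.5 = -1
x=11: ŷ = 14 + 5.5·11 = 74.5; r = 76.5 − 74.5 = 2
Signs: + + − − − +
Runs: +×2, −×3, +×1 → 3

3 runs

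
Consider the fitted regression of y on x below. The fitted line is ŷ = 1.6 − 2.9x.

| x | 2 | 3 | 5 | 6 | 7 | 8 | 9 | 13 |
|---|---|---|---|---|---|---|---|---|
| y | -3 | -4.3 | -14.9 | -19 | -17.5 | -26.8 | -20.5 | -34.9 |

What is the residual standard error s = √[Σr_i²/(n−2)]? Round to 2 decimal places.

x=2: ŷ = 1.6 − 2.9·2 = -4.2; r = -3 − (-4.2) = 1.2
x=3: ŷ = 1.6 − 2.9·3 = -7.1; r = -4.3 − (-7.1) = 2.8
x=5: ŷ = 1.6 − 2.9·5 = -12.9; r = -14.9 − (-12.9) = -2
x=6: ŷ = 1.6 − 2.9·6 = -15.8; r = -19 − (-15.8) = -3.2
x=7: ŷ = 1.6 − 2.9·7 = -18.7; r = -17.5 − (-18.7) = 1.2
x=8: ŷ = 1.6 − 2.9·8 = -21.6; r = -26.8 − (-21.6) = -5.2
x=9: ŷ = 1.6 − 2.9·9 = -24.5; r = -20.5 − (-24.5) = 4
x=13: ŷ = 1.6 − 2.9·13 = -36.1; r = -34.9 − (-36.1) = 1.2
SSE = 1.44 + 7.84 + 4 + 10.24 + 1.44 + 27.04 + 16 + 1.44 = 69.44
s = √(69.44/6) = √11.5733 ≈ 3.40

s = 3.40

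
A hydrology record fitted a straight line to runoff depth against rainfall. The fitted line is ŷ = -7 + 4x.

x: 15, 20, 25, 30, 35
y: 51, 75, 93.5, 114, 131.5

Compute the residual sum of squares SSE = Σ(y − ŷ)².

SSE = 11.5

x=15: ŷ = -7 + 4·15 = 53; r = 51 − 53 = -2
x=20: ŷ = -7 + 4·20 = 73; r = 75 − 73 = 2
x=25: ŷ = -7 + 4·25 = 93; r = 93.5 − 93 = 0.5
x=30: ŷ = -7 + 4·30 = 113; r = 114 − 113 = 1
x=35: ŷ = -7 + 4·35 = 133; r = 131.5 − 133 = -1.5
SSE = 4 + 4 + 0.25 + 1 + 2.25 = 11.5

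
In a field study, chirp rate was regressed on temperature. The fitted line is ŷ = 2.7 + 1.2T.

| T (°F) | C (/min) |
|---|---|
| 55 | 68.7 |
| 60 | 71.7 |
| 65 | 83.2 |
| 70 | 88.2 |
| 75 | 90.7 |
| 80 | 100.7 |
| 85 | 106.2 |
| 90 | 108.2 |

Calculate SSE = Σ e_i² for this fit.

T=55: ŷ = 2.7 + 1.2·55 = 68.7; e = 68.7 − 68.7 = 0
T=60: ŷ = 2.7 + 1.2·60 = 74.7; e = 71.7 − 74.7 = -3
T=65: ŷ = 2.7 + 1.2·65 = 80.7; e = 83.2 − 80.7 = 2.5
T=70: ŷ = 2.7 + 1.2·70 = 86.7; e = 88.2 − 86.7 = 1.5
T=75: ŷ = 2.7 + 1.2·75 = 92.7; e = 90.7 − 92.7 = -2
T=80: ŷ = 2.7 + 1.2·80 = 98.7; e = 100.7 − 98.7 = 2
T=85: ŷ = 2.7 + 1.2·85 = 104.7; e = 106.2 − 104.7 = 1.5
T=90: ŷ = 2.7 + 1.2·90 = 110.7; e = 108.2 − 110.7 = -2.5
SSE = 0 + 9 + 6.25 + 2.25 + 4 + 4 + 2.25 + 6.25 = 34

SSE = 34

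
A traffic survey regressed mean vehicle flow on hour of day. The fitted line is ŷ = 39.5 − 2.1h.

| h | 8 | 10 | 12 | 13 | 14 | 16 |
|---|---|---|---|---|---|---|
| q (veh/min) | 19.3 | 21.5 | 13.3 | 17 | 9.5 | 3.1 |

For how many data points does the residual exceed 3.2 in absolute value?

h=8: ŷ = 39.5 − 2.1·8 = 22.7; r = 19.3 − 22.7 = -3.4
h=10: ŷ = 39.5 − 2.1·10 = 18.5; r = 21.5 − 18.5 = 3
h=12: ŷ = 39.5 − 2.1·12 = 14.3; r = 13.3 − 14.3 = -1
h=13: ŷ = 39.5 − 2.1·13 = 12.2; r = 17 − 12.2 = 4.8
h=14: ŷ = 39.5 − 2.1·14 = 10.1; r = 9.5 − 10.1 = -0.6
h=16: ŷ = 39.5 − 2.1·16 = 5.9; r = 3.1 − 5.9 = -2.8
|r| > 3.2: h=8 (|r|=3.4), h=13 (|r|=4.8) → 2

2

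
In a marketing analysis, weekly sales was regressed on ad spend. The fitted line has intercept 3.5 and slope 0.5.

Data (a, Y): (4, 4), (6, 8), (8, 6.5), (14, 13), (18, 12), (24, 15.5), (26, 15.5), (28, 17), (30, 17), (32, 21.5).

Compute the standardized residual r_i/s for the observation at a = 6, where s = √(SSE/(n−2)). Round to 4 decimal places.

0.9608

a=4: Ŷ = 3.5 + 0.5·4 = 5.5; r = 4 − 5.5 = -1.5
a=6: Ŷ = 3.5 + 0.5·6 = 6.5; r = 8 − 6.5 = 1.5
a=8: Ŷ = 3.5 + 0.5·8 = 7.5; r = 6.5 − 7.5 = -1
a=14: Ŷ = 3.5 + 0.5·14 = 10.5; r = 13 − 10.5 = 2.5
a=18: Ŷ = 3.5 + 0.5·18 = 12.5; r = 12 − 12.5 = -0.5
a=24: Ŷ = 3.5 + 0.5·24 = 15.5; r = 15.5 − 15.5 = 0
a=26: Ŷ = 3.5 + 0.5·26 = 16.5; r = 15.5 − 16.5 = -1
a=28: Ŷ = 3.5 + 0.5·28 = 17.5; r = 17 − 17.5 = -0.5
a=30: Ŷ = 3.5 + 0.5·30 = 18.5; r = 17 − 18.5 = -1.5
a=32: Ŷ = 3.5 + 0.5·32 = 19.5; r = 21.5 − 19.5 = 2
SSE = 2.25 + 2.25 + 1 + 6.25 + 0.25 + 0 + 1 + 0.25 + 2.25 + 4 = 19.5
s = √(19.5/8) = 1.56125
r/s = 1.5 / 1.56125 = 0.9608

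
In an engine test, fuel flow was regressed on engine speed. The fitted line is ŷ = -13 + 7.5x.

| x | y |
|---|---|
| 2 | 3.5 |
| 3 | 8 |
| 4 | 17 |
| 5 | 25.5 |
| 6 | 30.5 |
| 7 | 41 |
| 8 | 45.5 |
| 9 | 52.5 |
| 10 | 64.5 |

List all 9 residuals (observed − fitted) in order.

x=2: ŷ = -13 + 7.5·2 = 2; e = 3.5 − 2 = 1.5
x=3: ŷ = -13 + 7.5·3 = 9.5; e = 8 − 9.5 = -1.5
x=4: ŷ = -13 + 7.5·4 = 17; e = 17 − 17 = 0
x=5: ŷ = -13 + 7.5·5 = 24.5; e = 25.5 − 24.5 = 1
x=6: ŷ = -13 + 7.5·6 = 32; e = 30.5 − 32 = -1.5
x=7: ŷ = -13 + 7.5·7 = 39.5; e = 41 − 39.5 = 1.5
x=8: ŷ = -13 + 7.5·8 = 47; e = 45.5 − 47 = -1.5
x=9: ŷ = -13 + 7.5·9 = 54.5; e = 52.5 − 54.5 = -2
x=10: ŷ = -13 + 7.5·10 = 62; e = 64.5 − 62 = 2.5

1.5, -1.5, 0, 1, -1.5, 1.5, -1.5, -2, 2.5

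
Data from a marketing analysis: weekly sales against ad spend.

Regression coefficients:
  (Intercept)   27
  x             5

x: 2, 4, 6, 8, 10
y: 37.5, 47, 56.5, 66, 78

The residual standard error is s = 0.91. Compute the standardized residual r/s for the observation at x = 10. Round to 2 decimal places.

ŷ = 27 + 5·10 = 77
r = 78 − 77 = 1
r/s = 1 / 0.91 = 1.10

1.10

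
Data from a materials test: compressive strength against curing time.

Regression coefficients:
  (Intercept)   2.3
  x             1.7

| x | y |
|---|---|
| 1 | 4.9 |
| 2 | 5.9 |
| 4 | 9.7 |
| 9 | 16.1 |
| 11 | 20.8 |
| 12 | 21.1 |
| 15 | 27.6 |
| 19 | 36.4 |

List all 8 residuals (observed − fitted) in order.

0.9, 0.2, 0.6, -1.5, -0.2, -1.6, -0.2, 1.8

x=1: ŷ = 2.3 + 1.7·1 = 4; r = 4.9 − 4 = 0.9
x=2: ŷ = 2.3 + 1.7·2 = 5.7; r = 5.9 − 5.7 = 0.2
x=4: ŷ = 2.3 + 1.7·4 = 9.1; r = 9.7 − 9.1 = 0.6
x=9: ŷ = 2.3 + 1.7·9 = 17.6; r = 16.1 − 17.6 = -1.5
x=11: ŷ = 2.3 + 1.7·11 = 21; r = 20.8 − 21 = -0.2
x=12: ŷ = 2.3 + 1.7·12 = 22.7; r = 21.1 − 22.7 = -1.6
x=15: ŷ = 2.3 + 1.7·15 = 27.8; r = 27.6 − 27.8 = -0.2
x=19: ŷ = 2.3 + 1.7·19 = 34.6; r = 36.4 − 34.6 = 1.8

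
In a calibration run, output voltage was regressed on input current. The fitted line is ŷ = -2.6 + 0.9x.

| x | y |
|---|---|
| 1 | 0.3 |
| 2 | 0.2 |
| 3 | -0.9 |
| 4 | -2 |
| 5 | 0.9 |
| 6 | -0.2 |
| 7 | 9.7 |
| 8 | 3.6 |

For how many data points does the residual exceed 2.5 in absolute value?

3

x=1: ŷ = -2.6 + 0.9·1 = -1.7; r = 0.3 − (-1.7) = 2
x=2: ŷ = -2.6 + 0.9·2 = -0.8; r = 0.2 − (-0.8) = 1
x=3: ŷ = -2.6 + 0.9·3 = 0.1; r = -0.9 − 0.1 = -1
x=4: ŷ = -2.6 + 0.9·4 = 1; r = -2 − 1 = -3
x=5: ŷ = -2.6 + 0.9·5 = 1.9; r = 0.9 − 1.9 = -1
x=6: ŷ = -2.6 + 0.9·6 = 2.8; r = -0.2 − 2.8 = -3
x=7: ŷ = -2.6 + 0.9·7 = 3.7; r = 9.7 − 3.7 = 6
x=8: ŷ = -2.6 + 0.9·8 = 4.6; r = 3.6 − 4.6 = -1
|r| > 2.5: x=4 (|r|=3), x=6 (|r|=3), x=7 (|r|=6) → 3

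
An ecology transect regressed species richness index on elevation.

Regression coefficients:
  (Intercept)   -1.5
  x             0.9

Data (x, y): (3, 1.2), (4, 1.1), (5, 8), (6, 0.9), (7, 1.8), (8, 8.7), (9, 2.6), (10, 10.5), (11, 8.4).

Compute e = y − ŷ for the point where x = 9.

ŷ = -1.5 + 0.9·9 = 6.6
e = 2.6 − 6.6 = -4

e = -4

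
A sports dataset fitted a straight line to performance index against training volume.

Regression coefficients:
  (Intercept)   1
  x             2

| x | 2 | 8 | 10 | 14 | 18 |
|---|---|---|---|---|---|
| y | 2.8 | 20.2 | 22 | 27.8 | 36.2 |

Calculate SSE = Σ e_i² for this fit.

x=2: ŷ = 1 + 2·2 = 5; e = 2.8 − 5 = -2.2
x=8: ŷ = 1 + 2·8 = 17; e = 20.2 − 17 = 3.2
x=10: ŷ = 1 + 2·10 = 21; e = 22 − 21 = 1
x=14: ŷ = 1 + 2·14 = 29; e = 27.8 − 29 = -1.2
x=18: ŷ = 1 + 2·18 = 37; e = 36.2 − 37 = -0.8
SSE = 4.84 + 10.24 + 1 + 1.44 + 0.64 = 18.16

SSE = 18.16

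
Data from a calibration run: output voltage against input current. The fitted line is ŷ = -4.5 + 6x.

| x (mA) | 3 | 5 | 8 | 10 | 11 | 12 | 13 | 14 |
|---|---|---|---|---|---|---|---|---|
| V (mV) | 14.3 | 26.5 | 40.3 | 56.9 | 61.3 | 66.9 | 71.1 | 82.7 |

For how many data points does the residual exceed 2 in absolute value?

x=3: ŷ = -4.5 + 6·3 = 13.5; r = 14.3 − 13.5 = 0.8
x=5: ŷ = -4.5 + 6·5 = 25.5; r = 26.5 − 25.5 = 1
x=8: ŷ = -4.5 + 6·8 = 43.5; r = 40.3 − 43.5 = -3.2
x=10: ŷ = -4.5 + 6·10 = 55.5; r = 56.9 − 55.5 = 1.4
x=11: ŷ = -4.5 + 6·11 = 61.5; r = 61.3 − 61.5 = -0.2
x=12: ŷ = -4.5 + 6·12 = 67.5; r = 66.9 − 67.5 = -0.6
x=13: ŷ = -4.5 + 6·13 = 73.5; r = 71.1 − 73.5 = -2.4
x=14: ŷ = -4.5 + 6·14 = 79.5; r = 82.7 − 79.5 = 3.2
|r| > 2: x=8 (|r|=3.2), x=13 (|r|=2.4), x=14 (|r|=3.2) → 3

3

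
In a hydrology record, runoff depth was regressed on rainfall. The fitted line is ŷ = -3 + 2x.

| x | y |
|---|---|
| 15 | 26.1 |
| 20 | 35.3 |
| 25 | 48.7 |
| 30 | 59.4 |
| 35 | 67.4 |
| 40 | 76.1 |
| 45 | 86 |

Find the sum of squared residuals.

SSE = 14.32

x=15: ŷ = -3 + 2·15 = 27; r = 26.1 − 27 = -0.9
x=20: ŷ = -3 + 2·20 = 37; r = 35.3 − 37 = -1.7
x=25: ŷ = -3 + 2·25 = 47; r = 48.7 − 47 = 1.7
x=30: ŷ = -3 + 2·30 = 57; r = 59.4 − 57 = 2.4
x=35: ŷ = -3 + 2·35 = 67; r = 67.4 − 67 = 0.4
x=40: ŷ = -3 + 2·40 = 77; r = 76.1 − 77 = -0.9
x=45: ŷ = -3 + 2·45 = 87; r = 86 − 87 = -1
SSE = 0.81 + 2.89 + 2.89 + 5.76 + 0.16 + 0.81 + 1 = 14.32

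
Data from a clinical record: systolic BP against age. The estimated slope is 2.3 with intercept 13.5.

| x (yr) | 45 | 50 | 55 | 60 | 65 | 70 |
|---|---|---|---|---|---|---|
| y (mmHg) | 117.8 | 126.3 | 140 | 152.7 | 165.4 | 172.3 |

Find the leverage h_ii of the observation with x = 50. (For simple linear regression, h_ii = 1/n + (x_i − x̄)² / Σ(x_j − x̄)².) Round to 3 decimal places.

h = 0.295

x̄ = (45 + 50 + 55 + 60 + 65 + 70)/6 = 57.5
Σ(x − x̄)² = 156.25 + 56.25 + 6.25 + 6.25 + 56.25 + 156.25 = 437.5
h = 1/6 + (-7.5)²/437.5 = 0.166667 + 0.128571 = 0.295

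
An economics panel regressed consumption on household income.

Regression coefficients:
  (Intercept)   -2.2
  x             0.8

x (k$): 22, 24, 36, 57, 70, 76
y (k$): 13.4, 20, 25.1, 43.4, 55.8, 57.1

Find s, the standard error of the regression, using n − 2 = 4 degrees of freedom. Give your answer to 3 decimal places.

s = 2.318

x=22: ŷ = -2.2 + 0.8·22 = 15.4; e = 13.4 − 15.4 = -2
x=24: ŷ = -2.2 + 0.8·24 = 17; e = 20 − 17 = 3
x=36: ŷ = -2.2 + 0.8·36 = 26.6; e = 25.1 − 26.6 = -1.5
x=57: ŷ = -2.2 + 0.8·57 = 43.4; e = 43.4 − 43.4 = 0
x=70: ŷ = -2.2 + 0.8·70 = 53.8; e = 55.8 − 53.8 = 2
x=76: ŷ = -2.2 + 0.8·76 = 58.6; e = 57.1 − 58.6 = -1.5
SSE = 4 + 9 + 2.25 + 0 + 4 + 2.25 = 21.5
s = √(21.5/4) = √5.375 ≈ 2.318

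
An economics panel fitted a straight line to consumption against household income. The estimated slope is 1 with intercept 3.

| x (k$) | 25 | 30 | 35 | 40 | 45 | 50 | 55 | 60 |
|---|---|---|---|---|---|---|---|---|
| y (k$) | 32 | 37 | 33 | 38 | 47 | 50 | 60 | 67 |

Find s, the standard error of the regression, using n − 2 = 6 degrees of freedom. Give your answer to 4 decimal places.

x=25: ŷ = 3 + 25 = 28; r = 32 − 28 = 4
x=30: ŷ = 3 + 30 = 33; r = 37 − 33 = 4
x=35: ŷ = 3 + 35 = 38; r = 33 − 38 = -5
x=40: ŷ = 3 + 40 = 43; r = 38 − 43 = -5
x=45: ŷ = 3 + 45 = 48; r = 47 − 48 = -1
x=50: ŷ = 3 + 50 = 53; r = 50 − 53 = -3
x=55: ŷ = 3 + 55 = 58; r = 60 − 58 = 2
x=60: ŷ = 3 + 60 = 63; r = 67 − 63 = 4
SSE = 16 + 16 + 25 + 25 + 1 + 9 + 4 + 16 = 112
s = √(112/6) = √18.6667 ≈ 4.3205

s = 4.3205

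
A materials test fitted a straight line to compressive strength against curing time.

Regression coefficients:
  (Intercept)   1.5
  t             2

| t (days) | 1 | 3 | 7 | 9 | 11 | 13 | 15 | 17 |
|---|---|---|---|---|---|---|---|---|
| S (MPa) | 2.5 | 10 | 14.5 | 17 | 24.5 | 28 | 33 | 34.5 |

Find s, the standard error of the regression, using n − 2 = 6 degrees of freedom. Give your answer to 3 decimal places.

t=1: ŷ = 1.5 + 2·1 = 3.5; r = 2.5 − 3.5 = -1
t=3: ŷ = 1.5 + 2·3 = 7.5; r = 10 − 7.5 = 2.5
t=7: ŷ = 1.5 + 2·7 = 15.5; r = 14.5 − 15.5 = -1
t=9: ŷ = 1.5 + 2·9 = 19.5; r = 17 − 19.5 = -2.5
t=11: ŷ = 1.5 + 2·11 = 23.5; r = 24.5 − 23.5 = 1
t=13: ŷ = 1.5 + 2·13 = 27.5; r = 28 − 27.5 = 0.5
t=15: ŷ = 1.5 + 2·15 = 31.5; r = 33 − 31.5 = 1.5
t=17: ŷ = 1.5 + 2·17 = 35.5; r = 34.5 − 35.5 = -1
SSE = 1 + 6.25 + 1 + 6.25 + 1 + 0.25 + 2.25 + 1 = 19
s = √(19/6) = √3.16667 ≈ 1.780

s = 1.780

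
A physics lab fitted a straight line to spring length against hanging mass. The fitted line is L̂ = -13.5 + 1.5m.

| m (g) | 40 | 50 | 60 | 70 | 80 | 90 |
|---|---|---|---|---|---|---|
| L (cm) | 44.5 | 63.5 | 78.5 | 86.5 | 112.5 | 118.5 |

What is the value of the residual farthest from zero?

m=40: L̂ = -13.5 + 1.5·40 = 46.5; e = 44.5 − 46.5 = -2
m=50: L̂ = -13.5 + 1.5·50 = 61.5; e = 63.5 − 61.5 = 2
m=60: L̂ = -13.5 + 1.5·60 = 76.5; e = 78.5 − 76.5 = 2
m=70: L̂ = -13.5 + 1.5·70 = 91.5; e = 86.5 − 91.5 = -5
m=80: L̂ = -13.5 + 1.5·80 = 106.5; e = 112.5 − 106.5 = 6
m=90: L̂ = -13.5 + 1.5·90 = 121.5; e = 118.5 − 121.5 = -3
Largest |e| is 6 at m = 80, residual 6.

e = 6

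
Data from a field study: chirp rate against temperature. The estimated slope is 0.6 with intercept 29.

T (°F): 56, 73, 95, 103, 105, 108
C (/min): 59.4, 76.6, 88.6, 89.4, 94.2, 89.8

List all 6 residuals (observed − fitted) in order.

T=56: Ĉ = 29 + 0.6·56 = 62.6; r = 59.4 − 62.6 = -3.2
T=73: Ĉ = 29 + 0.6·73 = 72.8; r = 76.6 − 72.8 = 3.8
T=95: Ĉ = 29 + 0.6·95 = 86; r = 88.6 − 86 = 2.6
T=103: Ĉ = 29 + 0.6·103 = 90.8; r = 89.4 − 90.8 = -1.4
T=105: Ĉ = 29 + 0.6·105 = 92; r = 94.2 − 92 = 2.2
T=108: Ĉ = 29 + 0.6·108 = 93.8; r = 89.8 − 93.8 = -4

-3.2, 3.8, 2.6, -1.4, 2.2, -4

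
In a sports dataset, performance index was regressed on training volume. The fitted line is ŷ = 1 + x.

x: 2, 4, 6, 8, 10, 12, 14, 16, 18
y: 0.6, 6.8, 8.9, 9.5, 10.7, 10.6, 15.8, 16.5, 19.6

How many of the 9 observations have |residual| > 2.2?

x=2: ŷ = 1 + 2 = 3; r = 0.6 − 3 = -2.4
x=4: ŷ = 1 + 4 = 5; r = 6.8 − 5 = 1.8
x=6: ŷ = 1 + 6 = 7; r = 8.9 − 7 = 1.9
x=8: ŷ = 1 + 8 = 9; r = 9.5 − 9 = 0.5
x=10: ŷ = 1 + 10 = 11; r = 10.7 − 11 = -0.3
x=12: ŷ = 1 + 12 = 13; r = 10.6 − 13 = -2.4
x=14: ŷ = 1 + 14 = 15; r = 15.8 − 15 = 0.8
x=16: ŷ = 1 + 16 = 17; r = 16.5 − 17 = -0.5
x=18: ŷ = 1 + 18 = 19; r = 19.6 − 19 = 0.6
|r| > 2.2: x=2 (|r|=2.4), x=12 (|r|=2.4) → 2

2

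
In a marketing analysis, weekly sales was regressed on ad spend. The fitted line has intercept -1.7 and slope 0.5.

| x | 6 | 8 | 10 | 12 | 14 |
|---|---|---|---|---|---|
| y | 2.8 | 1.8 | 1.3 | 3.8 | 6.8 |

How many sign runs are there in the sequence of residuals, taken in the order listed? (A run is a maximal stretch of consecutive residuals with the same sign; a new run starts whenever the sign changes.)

3 runs

x=6: ŷ = -1.7 + 0.5·6 = 1.3; e = 2.8 − 1.3 = 1.5
x=8: ŷ = -1.7 + 0.5·8 = 2.3; e = 1.8 − 2.3 = -0.5
x=10: ŷ = -1.7 + 0.5·10 = 3.3; e = 1.3 − 3.3 = -2
x=12: ŷ = -1.7 + 0.5·12 = 4.3; e = 3.8 − 4.3 = -0.5
x=14: ŷ = -1.7 + 0.5·14 = 5.3; e = 6.8 − 5.3 = 1.5
Signs: + − − − +
Runs: +×1, −×3, +×1 → 3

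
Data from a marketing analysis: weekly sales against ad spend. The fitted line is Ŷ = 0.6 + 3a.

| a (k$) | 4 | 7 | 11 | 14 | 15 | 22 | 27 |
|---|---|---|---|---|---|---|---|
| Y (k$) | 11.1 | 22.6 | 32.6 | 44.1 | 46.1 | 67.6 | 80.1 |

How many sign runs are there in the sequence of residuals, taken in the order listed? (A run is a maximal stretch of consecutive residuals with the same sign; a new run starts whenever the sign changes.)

5 runs

a=4: Ŷ = 0.6 + 3·4 = 12.6; e = 11.1 − 12.6 = -1.5
a=7: Ŷ = 0.6 + 3·7 = 21.6; e = 22.6 − 21.6 = 1
a=11: Ŷ = 0.6 + 3·11 = 33.6; e = 32.6 − 33.6 = -1
a=14: Ŷ = 0.6 + 3·14 = 42.6; e = 44.1 − 42.6 = 1.5
a=15: Ŷ = 0.6 + 3·15 = 45.6; e = 46.1 − 45.6 = 0.5
a=22: Ŷ = 0.6 + 3·22 = 66.6; e = 67.6 − 66.6 = 1
a=27: Ŷ = 0.6 + 3·27 = 81.6; e = 80.1 − 81.6 = -1.5
Signs: − + − + + + −
Runs: −×1, +×1, −×1, +×3, −×1 → 5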